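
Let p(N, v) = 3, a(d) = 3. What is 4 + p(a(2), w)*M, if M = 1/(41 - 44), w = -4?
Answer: 3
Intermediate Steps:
M = -1/3 (M = 1/(-3) = -1/3 ≈ -0.33333)
4 + p(a(2), w)*M = 4 + 3*(-1/3) = 4 - 1 = 3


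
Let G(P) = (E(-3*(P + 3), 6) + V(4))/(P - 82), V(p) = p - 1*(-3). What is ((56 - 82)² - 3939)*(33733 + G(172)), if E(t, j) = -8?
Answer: -9906366847/90 ≈ -1.1007e+8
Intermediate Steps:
V(p) = 3 + p (V(p) = p + 3 = 3 + p)
G(P) = -1/(-82 + P) (G(P) = (-8 + (3 + 4))/(P - 82) = (-8 + 7)/(-82 + P) = -1/(-82 + P))
((56 - 82)² - 3939)*(33733 + G(172)) = ((56 - 82)² - 3939)*(33733 - 1/(-82 + 172)) = ((-26)² - 3939)*(33733 - 1/90) = (676 - 3939)*(33733 - 1*1/90) = -3263*(33733 - 1/90) = -3263*3035969/90 = -9906366847/90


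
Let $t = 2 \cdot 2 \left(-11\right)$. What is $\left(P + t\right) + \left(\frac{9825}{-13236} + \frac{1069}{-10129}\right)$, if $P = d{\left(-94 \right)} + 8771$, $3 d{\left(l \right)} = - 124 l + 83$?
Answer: $\frac{564832941817}{44689148} \approx 12639.0$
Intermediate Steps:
$d{\left(l \right)} = \frac{83}{3} - \frac{124 l}{3}$ ($d{\left(l \right)} = \frac{- 124 l + 83}{3} = \frac{83 - 124 l}{3} = \frac{83}{3} - \frac{124 l}{3}$)
$t = -44$ ($t = 4 \left(-11\right) = -44$)
$P = 12684$ ($P = \left(\frac{83}{3} - - \frac{11656}{3}\right) + 8771 = \left(\frac{83}{3} + \frac{11656}{3}\right) + 8771 = 3913 + 8771 = 12684$)
$\left(P + t\right) + \left(\frac{9825}{-13236} + \frac{1069}{-10129}\right) = \left(12684 - 44\right) + \left(\frac{9825}{-13236} + \frac{1069}{-10129}\right) = 12640 + \left(9825 \left(- \frac{1}{13236}\right) + 1069 \left(- \frac{1}{10129}\right)\right) = 12640 - \frac{37888903}{44689148} = \frac{564832941817}{44689148}$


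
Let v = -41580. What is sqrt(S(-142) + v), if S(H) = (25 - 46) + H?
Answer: 13*I*sqrt(247) ≈ 204.31*I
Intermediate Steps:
S(H) = -21 + H
sqrt(S(-142) + v) = sqrt((-21 - 142) - 41580) = sqrt(-163 - 41580) = sqrt(-41743) = 13*I*sqrt(247)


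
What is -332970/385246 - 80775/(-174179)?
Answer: -13439067990/33550881517 ≈ -0.40056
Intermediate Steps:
-332970/385246 - 80775/(-174179) = -332970*1/385246 - 80775*(-1/174179) = -166485/192623 + 80775/174179 = -13439067990/33550881517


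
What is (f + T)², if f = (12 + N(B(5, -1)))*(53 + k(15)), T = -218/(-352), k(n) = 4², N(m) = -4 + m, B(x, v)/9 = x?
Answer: 414402475081/30976 ≈ 1.3378e+7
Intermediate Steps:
B(x, v) = 9*x
k(n) = 16
T = 109/176 (T = -218*(-1/352) = 109/176 ≈ 0.61932)
f = 3657 (f = (12 + (-4 + 9*5))*(53 + 16) = (12 + (-4 + 45))*69 = (12 + 41)*69 = 53*69 = 3657)
(f + T)² = (3657 + 109/176)² = (643741/176)² = 414402475081/30976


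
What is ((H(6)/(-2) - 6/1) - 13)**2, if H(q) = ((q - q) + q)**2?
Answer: 1369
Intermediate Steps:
H(q) = q**2 (H(q) = (0 + q)**2 = q**2)
((H(6)/(-2) - 6/1) - 13)**2 = ((6**2/(-2) - 6/1) - 13)**2 = ((36*(-1/2) - 6*1) - 13)**2 = ((-18 - 6) - 13)**2 = (-24 - 13)**2 = (-37)**2 = 1369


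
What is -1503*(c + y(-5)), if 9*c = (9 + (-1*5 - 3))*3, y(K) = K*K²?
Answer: 187374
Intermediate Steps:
y(K) = K³
c = ⅓ (c = ((9 + (-1*5 - 3))*3)/9 = ((9 + (-5 - 3))*3)/9 = ((9 - 8)*3)/9 = (1*3)/9 = (⅑)*3 = ⅓ ≈ 0.33333)
-1503*(c + y(-5)) = -1503*(⅓ + (-5)³) = -1503*(⅓ - 125) = -1503*(-374/3) = 187374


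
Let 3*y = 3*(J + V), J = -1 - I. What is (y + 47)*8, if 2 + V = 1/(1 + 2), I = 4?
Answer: 968/3 ≈ 322.67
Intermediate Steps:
V = -5/3 (V = -2 + 1/(1 + 2) = -2 + 1/3 = -5/3 ≈ -1.6667)
J = -5 (J = -1 - 1*4 = -1 - 4 = -5)
y = -20/3 (y = (3*(-5 - 5/3))/3 = (3*(-20/3))/3 = (1/3)*(-20) = -20/3 ≈ -6.6667)
(y + 47)*8 = (-20/3 + 47)*8 = (121/3)*8 = 968/3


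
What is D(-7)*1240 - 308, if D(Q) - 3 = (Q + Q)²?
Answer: 246452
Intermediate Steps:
D(Q) = 3 + 4*Q² (D(Q) = 3 + (Q + Q)² = 3 + (2*Q)² = 3 + 4*Q²)
D(-7)*1240 - 308 = (3 + 4*(-7)²)*1240 - 308 = (3 + 4*49)*1240 - 308 = (3 + 196)*1240 - 308 = 199*1240 - 308 = 246760 - 308 = 246452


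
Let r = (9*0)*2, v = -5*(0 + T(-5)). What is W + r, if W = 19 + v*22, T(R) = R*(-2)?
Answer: -1081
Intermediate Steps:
T(R) = -2*R
v = -50 (v = -5*(0 - 2*(-5)) = -5*(0 + 10) = -5*10 = -50)
r = 0 (r = 0*2 = 0)
W = -1081 (W = 19 - 50*22 = 19 - 1100 = -1081)
W + r = -1081 + 0 = -1081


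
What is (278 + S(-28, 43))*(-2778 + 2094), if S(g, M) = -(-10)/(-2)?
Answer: -186732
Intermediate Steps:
S(g, M) = -5 (S(g, M) = -(-10)*(-1)/2 = -5*1 = -5)
(278 + S(-28, 43))*(-2778 + 2094) = (278 - 5)*(-2778 + 2094) = 273*(-684) = -186732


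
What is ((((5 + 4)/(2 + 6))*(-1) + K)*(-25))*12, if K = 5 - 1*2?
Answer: -1125/2 ≈ -562.50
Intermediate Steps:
K = 3 (K = 5 - 2 = 3)
((((5 + 4)/(2 + 6))*(-1) + K)*(-25))*12 = ((((5 + 4)/(2 + 6))*(-1) + 3)*(-25))*12 = (((9/8)*(-1) + 3)*(-25))*12 = ((-9/8 + 3)*(-25))*12 = ((15/8)*(-25))*12 = -375/8*12 = -1125/2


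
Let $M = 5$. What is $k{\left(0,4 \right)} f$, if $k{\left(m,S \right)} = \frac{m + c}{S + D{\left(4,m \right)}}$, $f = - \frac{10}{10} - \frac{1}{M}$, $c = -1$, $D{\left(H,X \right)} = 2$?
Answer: $\frac{1}{5} \approx 0.2$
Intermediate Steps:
$f = - \frac{6}{5}$ ($f = - \frac{10}{10} - \frac{1}{5} = \left(-10\right) \frac{1}{10} - \frac{1}{5} = -1 - \frac{1}{5} = - \frac{6}{5} \approx -1.2$)
$k{\left(m,S \right)} = \frac{-1 + m}{2 + S}$ ($k{\left(m,S \right)} = \frac{m - 1}{S + 2} = \frac{-1 + m}{2 + S}$)
$k{\left(0,4 \right)} f = \frac{-1 + 0}{2 + 4} \left(- \frac{6}{5}\right) = \frac{1}{6} \left(-1\right) \left(- \frac{6}{5}\right) = \left(- \frac{1}{6}\right) \left(- \frac{6}{5}\right) = \frac{1}{5}$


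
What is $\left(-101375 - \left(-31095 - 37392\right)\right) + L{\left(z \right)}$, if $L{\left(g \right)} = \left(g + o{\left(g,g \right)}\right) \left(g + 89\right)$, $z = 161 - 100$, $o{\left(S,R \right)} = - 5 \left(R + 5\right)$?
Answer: $-73238$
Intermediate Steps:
$o{\left(S,R \right)} = -25 - 5 R$ ($o{\left(S,R \right)} = - 5 \left(5 + R\right) = -25 - 5 R$)
$z = 61$
$L{\left(g \right)} = \left(-25 - 4 g\right) \left(89 + g\right)$ ($L{\left(g \right)} = \left(g - \left(25 + 5 g\right)\right) \left(g + 89\right) = \left(-25 - 4 g\right) \left(89 + g\right)$)
$\left(-101375 - \left(-31095 - 37392\right)\right) + L{\left(z \right)} = \left(-101375 - \left(-31095 - 37392\right)\right) - \left(25466 + 14884\right) = \left(-101375 - \left(-31095 - 37392\right)\right) - 40350 = \left(-101375 - -68487\right) - 40350 = \left(-101375 + 68487\right) - 40350 = -32888 - 40350 = -73238$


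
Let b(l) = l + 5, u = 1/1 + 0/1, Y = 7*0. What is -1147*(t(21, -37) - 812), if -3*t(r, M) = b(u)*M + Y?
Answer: 846486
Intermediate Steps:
Y = 0
u = 1 (u = 1*1 + 0*1 = 1 + 0 = 1)
b(l) = 5 + l
t(r, M) = -2*M (t(r, M) = -((5 + 1)*M + 0)/3 = -(6*M + 0)/3 = -2*M)
-1147*(t(21, -37) - 812) = -1147*(-2*(-37) - 812) = -1147*(74 - 812) = -1147*(-738) = 846486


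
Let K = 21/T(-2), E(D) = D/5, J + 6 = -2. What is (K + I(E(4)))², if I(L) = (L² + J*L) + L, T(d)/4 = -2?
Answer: 2301289/40000 ≈ 57.532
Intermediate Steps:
J = -8 (J = -6 - 2 = -8)
T(d) = -8 (T(d) = 4*(-2) = -8)
E(D) = D/5 (E(D) = D*(⅕) = D/5)
I(L) = L² - 7*L (I(L) = (L² - 8*L) + L = L² - 7*L)
K = -21/8 (K = 21/(-8) = 21*(-⅛) = -21/8 ≈ -2.6250)
(K + I(E(4)))² = (-21/8 + ((⅕)*4)*(-7 + (⅕)*4))² = (-21/8 + 4*(-7 + ⅘)/5)² = (-21/8 + (⅘)*(-31/5))² = (-21/8 - 124/25)² = (-1517/200)² = 2301289/40000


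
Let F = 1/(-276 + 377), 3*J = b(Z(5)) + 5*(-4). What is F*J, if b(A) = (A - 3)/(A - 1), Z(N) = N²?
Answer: -229/3636 ≈ -0.062981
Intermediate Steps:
b(A) = (-3 + A)/(-1 + A)
J = -229/36 (J = ((-3 + 5²)/(-1 + 5²) + 5*(-4))/3 = ((-3 + 25)/(-1 + 25) - 20)/3 = (22/24 - 20)/3 = ((1/24)*22 - 20)/3 = (11/12 - 20)/3 = (⅓)*(-229/12) = -229/36 ≈ -6.3611)
F = 1/101 ≈ 0.0099010
F*J = (1/101)*(-229/36) = -229/3636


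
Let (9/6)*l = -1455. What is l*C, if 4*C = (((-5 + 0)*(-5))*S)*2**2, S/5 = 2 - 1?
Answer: -121250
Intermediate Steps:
l = -970 (l = (2/3)*(-1455) = -970)
S = 5 (S = 5*(2 - 1) = 5*1 = 5)
C = 125 (C = ((((-5 + 0)*(-5))*5)*2**2)/4 = ((-5*(-5)*5)*4)/4 = ((25*5)*4)/4 = (125*4)/4 = (1/4)*500 = 125)
l*C = -970*125 = -121250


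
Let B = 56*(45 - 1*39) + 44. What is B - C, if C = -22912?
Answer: 23292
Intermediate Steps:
B = 380 (B = 56*(45 - 39) + 44 = 56*6 + 44 = 336 + 44 = 380)
B - C = 380 - 1*(-22912) = 380 + 22912 = 23292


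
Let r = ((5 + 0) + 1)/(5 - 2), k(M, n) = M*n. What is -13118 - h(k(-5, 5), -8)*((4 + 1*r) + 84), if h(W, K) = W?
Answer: -10868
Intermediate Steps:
r = 2 (r = (5 + 1)/3 = 6*(1/3) = 2)
-13118 - h(k(-5, 5), -8)*((4 + 1*r) + 84) = -13118 - (-5*5)*((4 + 1*2) + 84) = -13118 - (-25)*((4 + 2) + 84) = -13118 - (-25)*(6 + 84) = -13118 - (-25)*90 = -13118 - 1*(-2250) = -13118 + 2250 = -10868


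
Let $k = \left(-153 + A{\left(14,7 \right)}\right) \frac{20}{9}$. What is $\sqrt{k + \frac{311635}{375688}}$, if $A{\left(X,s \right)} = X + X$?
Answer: $\frac{i \sqrt{87949996397770}}{563532} \approx 16.642 i$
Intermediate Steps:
$A{\left(X,s \right)} = 2 X$
$k = - \frac{2500}{9}$ ($k = \left(-153 + 2 \cdot 14\right) \frac{20}{9} = \left(-153 + 28\right) 20 \cdot \frac{1}{9} = \left(-125\right) \frac{20}{9} = - \frac{2500}{9} \approx -277.78$)
$\sqrt{k + \frac{311635}{375688}} = \sqrt{- \frac{2500}{9} + \frac{311635}{375688}} = \sqrt{- \frac{936415285}{3381192}} = \frac{i \sqrt{87949996397770}}{563532}$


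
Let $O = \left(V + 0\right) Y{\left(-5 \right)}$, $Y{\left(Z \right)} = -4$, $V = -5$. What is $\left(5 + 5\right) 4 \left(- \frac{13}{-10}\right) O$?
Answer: $1040$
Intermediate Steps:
$O = 20$ ($O = \left(-5 + 0\right) \left(-4\right) = \left(-5\right) \left(-4\right) = 20$)
$\left(5 + 5\right) 4 \left(- \frac{13}{-10}\right) O = \left(5 + 5\right) 4 \left(- \frac{13}{-10}\right) 20 = 10 \cdot 4 \left(\left(-13\right) \left(- \frac{1}{10}\right)\right) 20 = 40 \cdot \frac{13}{10} \cdot 20 = 52 \cdot 20 = 1040$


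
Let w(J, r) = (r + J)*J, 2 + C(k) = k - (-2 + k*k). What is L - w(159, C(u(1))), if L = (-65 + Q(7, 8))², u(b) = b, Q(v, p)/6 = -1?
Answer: -20240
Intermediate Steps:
Q(v, p) = -6 (Q(v, p) = 6*(-1) = -6)
C(k) = k - k² (C(k) = -2 + (k - (-2 + k*k)) = -2 + (k - (-2 + k²)) = -2 + (k + (2 - k²)) = -2 + (2 + k - k²) = k - k²)
w(J, r) = J*(J + r) (w(J, r) = (J + r)*J = J*(J + r))
L = 5041 (L = (-65 - 6)² = (-71)² = 5041)
L - w(159, C(u(1))) = 5041 - 159*(159 + 1*(1 - 1*1)) = 5041 - 159*(159 + 1*(1 - 1)) = 5041 - 159*(159 + 1*0) = 5041 - 159*(159 + 0) = 5041 - 159*159 = 5041 - 1*25281 = 5041 - 25281 = -20240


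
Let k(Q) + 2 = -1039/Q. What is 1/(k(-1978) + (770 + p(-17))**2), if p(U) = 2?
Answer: 1978/1178853435 ≈ 1.6779e-6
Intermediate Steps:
k(Q) = -2 - 1039/Q
1/(k(-1978) + (770 + p(-17))**2) = 1/((-2 - 1039/(-1978)) + (770 + 2)**2) = 1/((-2 - 1039*(-1/1978)) + 772**2) = 1/((-2 + 1039/1978) + 595984) = 1/(-2917/1978 + 595984) = 1/(1178853435/1978) = 1978/1178853435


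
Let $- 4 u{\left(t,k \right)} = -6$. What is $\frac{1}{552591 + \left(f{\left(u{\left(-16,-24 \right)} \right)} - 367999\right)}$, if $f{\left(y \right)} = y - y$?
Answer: $\frac{1}{184592} \approx 5.4174 \cdot 10^{-6}$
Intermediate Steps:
$u{\left(t,k \right)} = \frac{3}{2}$ ($u{\left(t,k \right)} = \left(- \frac{1}{4}\right) \left(-6\right) = \frac{3}{2}$)
$f{\left(y \right)} = 0$
$\frac{1}{552591 + \left(f{\left(u{\left(-16,-24 \right)} \right)} - 367999\right)} = \frac{1}{552591 + \left(0 - 367999\right)} = \frac{1}{552591 - 367999} = \frac{1}{184592}$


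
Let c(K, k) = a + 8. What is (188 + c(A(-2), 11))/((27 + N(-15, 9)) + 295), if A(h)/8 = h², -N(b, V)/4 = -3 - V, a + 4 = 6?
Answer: 99/185 ≈ 0.53514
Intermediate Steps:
a = 2 (a = -4 + 6 = 2)
N(b, V) = 12 + 4*V (N(b, V) = -4*(-3 - V) = 12 + 4*V)
A(h) = 8*h²
c(K, k) = 10 (c(K, k) = 2 + 8 = 10)
(188 + c(A(-2), 11))/((27 + N(-15, 9)) + 295) = (188 + 10)/((27 + (12 + 4*9)) + 295) = 198/((27 + (12 + 36)) + 295) = 198/((27 + 48) + 295) = 198/(75 + 295) = 198/370 = 198*(1/370) = 99/185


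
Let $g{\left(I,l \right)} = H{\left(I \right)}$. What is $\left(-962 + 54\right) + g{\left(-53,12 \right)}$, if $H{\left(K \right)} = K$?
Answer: $-961$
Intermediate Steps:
$g{\left(I,l \right)} = I$
$\left(-962 + 54\right) + g{\left(-53,12 \right)} = \left(-962 + 54\right) - 53 = -908 - 53 = -961$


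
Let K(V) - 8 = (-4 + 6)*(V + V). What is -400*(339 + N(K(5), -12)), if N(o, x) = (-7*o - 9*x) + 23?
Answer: -109600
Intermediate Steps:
K(V) = 8 + 4*V (K(V) = 8 + (-4 + 6)*(V + V) = 8 + 2*(2*V) = 8 + 4*V)
N(o, x) = 23 - 9*x - 7*o (N(o, x) = (-9*x - 7*o) + 23 = 23 - 9*x - 7*o)
-400*(339 + N(K(5), -12)) = -400*(339 + (23 - 9*(-12) - 7*(8 + 4*5))) = -400*(339 + (23 + 108 - 7*(8 + 20))) = -400*(339 + (23 + 108 - 7*28)) = -400*(339 + (23 + 108 - 196)) = -400*(339 - 65) = -400*274 = -109600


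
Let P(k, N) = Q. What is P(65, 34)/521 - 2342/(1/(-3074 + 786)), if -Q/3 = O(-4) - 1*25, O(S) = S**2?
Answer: 2791776443/521 ≈ 5.3585e+6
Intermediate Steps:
Q = 27 (Q = -3*((-4)**2 - 1*25) = -3*(16 - 25) = -3*(-9) = 27)
P(k, N) = 27
P(65, 34)/521 - 2342/(1/(-3074 + 786)) = 27/521 - 2342/(1/(-3074 + 786)) = 27*(1/521) - 2342/(1/(-2288)) = 27/521 - 2342/(-1/2288) = 27/521 - 2342*(-2288) = 27/521 + 5358496 = 2791776443/521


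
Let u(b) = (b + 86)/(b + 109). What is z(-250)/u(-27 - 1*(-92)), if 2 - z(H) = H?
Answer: 43848/151 ≈ 290.38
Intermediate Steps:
z(H) = 2 - H
u(b) = (86 + b)/(109 + b)
z(-250)/u(-27 - 1*(-92)) = (2 - 1*(-250))/(((86 + (-27 - 1*(-92)))/(109 + (-27 - 1*(-92))))) = (2 + 250)/(((86 + (-27 + 92))/(109 + (-27 + 92)))) = 252/(((86 + 65)/(109 + 65))) = 252/((151/174)) = 252/(((1/174)*151)) = 252/(151/174) = 252*(174/151) = 43848/151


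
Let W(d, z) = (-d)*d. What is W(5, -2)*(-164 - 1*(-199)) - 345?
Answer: -1220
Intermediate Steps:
W(d, z) = -d²
W(5, -2)*(-164 - 1*(-199)) - 345 = (-1*5²)*(-164 - 1*(-199)) - 345 = (-1*25)*(-164 + 199) - 345 = -25*35 - 345 = -875 - 345 = -1220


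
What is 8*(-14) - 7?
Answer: -119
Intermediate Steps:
8*(-14) - 7 = -112 - 7 = -119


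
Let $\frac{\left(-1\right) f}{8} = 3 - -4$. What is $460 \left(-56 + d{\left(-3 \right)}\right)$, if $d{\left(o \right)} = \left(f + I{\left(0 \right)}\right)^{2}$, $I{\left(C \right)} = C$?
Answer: $1416800$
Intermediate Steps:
$f = -56$ ($f = - 8 \left(3 - -4\right) = - 8 \left(3 + 4\right) = \left(-8\right) 7 = -56$)
$d{\left(o \right)} = 3136$ ($d{\left(o \right)} = \left(-56 + 0\right)^{2} = \left(-56\right)^{2} = 3136$)
$460 \left(-56 + d{\left(-3 \right)}\right) = 460 \left(-56 + 3136\right) = 460 \cdot 3080 = 1416800$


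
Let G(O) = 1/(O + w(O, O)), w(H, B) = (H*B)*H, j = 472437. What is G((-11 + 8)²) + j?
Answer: 348658507/738 ≈ 4.7244e+5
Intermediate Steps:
w(H, B) = B*H² (w(H, B) = (B*H)*H = B*H²)
G(O) = 1/(O + O³) (G(O) = 1/(O + O*O²) = 1/(O + O³))
G((-11 + 8)²) + j = 1/((-11 + 8)² + ((-11 + 8)²)³) + 472437 = 1/((-3)² + ((-3)²)³) + 472437 = 1/(9 + 9³) + 472437 = 1/(9 + 729) + 472437 = 1/738 + 472437 = 348658507/738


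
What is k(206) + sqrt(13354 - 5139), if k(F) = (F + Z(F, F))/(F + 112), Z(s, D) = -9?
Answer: 197/318 + sqrt(8215) ≈ 91.256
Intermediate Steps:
k(F) = (-9 + F)/(112 + F) (k(F) = (F - 9)/(F + 112) = (-9 + F)/(112 + F))
k(206) + sqrt(13354 - 5139) = (-9 + 206)/(112 + 206) + sqrt(13354 - 5139) = 197/318 + sqrt(8215)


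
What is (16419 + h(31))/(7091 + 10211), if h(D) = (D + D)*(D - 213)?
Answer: 5135/17302 ≈ 0.29679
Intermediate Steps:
h(D) = 2*D*(-213 + D) (h(D) = (2*D)*(-213 + D) = 2*D*(-213 + D))
(16419 + h(31))/(7091 + 10211) = (16419 + 2*31*(-213 + 31))/(7091 + 10211) = (16419 + 2*31*(-182))/17302 = (16419 - 11284)*(1/17302) = 5135*(1/17302) = 5135/17302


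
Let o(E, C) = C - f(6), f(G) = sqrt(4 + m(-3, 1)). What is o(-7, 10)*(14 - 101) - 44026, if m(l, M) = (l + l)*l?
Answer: -44896 + 87*sqrt(22) ≈ -44488.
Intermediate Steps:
m(l, M) = 2*l**2 (m(l, M) = (2*l)*l = 2*l**2)
f(G) = sqrt(22) (f(G) = sqrt(4 + 2*(-3)**2) = sqrt(4 + 2*9) = sqrt(4 + 18) = sqrt(22))
o(E, C) = C - sqrt(22)
o(-7, 10)*(14 - 101) - 44026 = (10 - sqrt(22))*(14 - 101) - 44026 = (10 - sqrt(22))*(-87) - 44026 = (-870 + 87*sqrt(22)) - 44026 = -44896 + 87*sqrt(22)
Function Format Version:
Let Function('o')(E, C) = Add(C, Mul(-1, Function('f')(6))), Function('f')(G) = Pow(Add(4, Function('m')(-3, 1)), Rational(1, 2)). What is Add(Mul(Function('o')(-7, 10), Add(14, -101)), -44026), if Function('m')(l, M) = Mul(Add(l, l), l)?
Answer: Add(-44896, Mul(87, Pow(22, Rational(1, 2)))) ≈ -44488.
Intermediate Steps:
Function('m')(l, M) = Mul(2, Pow(l, 2)) (Function('m')(l, M) = Mul(Mul(2, l), l) = Mul(2, Pow(l, 2)))
Function('f')(G) = Pow(22, Rational(1, 2)) (Function('f')(G) = Pow(Add(4, Mul(2, Pow(-3, 2))), Rational(1, 2)) = Pow(Add(4, Mul(2, 9)), Rational(1, 2)) = Pow(Add(4, 18), Rational(1, 2)) = Pow(22, Rational(1, 2)))
Function('o')(E, C) = Add(C, Mul(-1, Pow(22, Rational(1, 2))))
Add(Mul(Function('o')(-7, 10), Add(14, -101)), -44026) = Add(Mul(Add(10, Mul(-1, Pow(22, Rational(1, 2)))), Add(14, -101)), -44026) = Add(Mul(Add(10, Mul(-1, Pow(22, Rational(1, 2)))), -87), -44026) = Add(Add(-870, Mul(87, Pow(22, Rational(1, 2)))), -44026) = Add(-44896, Mul(87, Pow(22, Rational(1, 2))))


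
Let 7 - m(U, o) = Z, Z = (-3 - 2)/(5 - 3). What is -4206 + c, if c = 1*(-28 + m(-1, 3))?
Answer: -8449/2 ≈ -4224.5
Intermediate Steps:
Z = -5/2 ≈ -2.5000
m(U, o) = 19/2 (m(U, o) = 7 - 1*(-5/2) = 7 + 5/2 = 19/2)
c = -37/2 (c = 1*(-28 + 19/2) = 1*(-37/2) = -37/2 ≈ -18.500)
-4206 + c = -4206 - 37/2 = -8449/2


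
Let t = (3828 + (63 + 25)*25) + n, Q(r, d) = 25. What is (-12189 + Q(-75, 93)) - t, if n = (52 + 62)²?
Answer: -31188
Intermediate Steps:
n = 12996 (n = 114² = 12996)
t = 19024 (t = (3828 + (63 + 25)*25) + 12996 = (3828 + 88*25) + 12996 = (3828 + 2200) + 12996 = 6028 + 12996 = 19024)
(-12189 + Q(-75, 93)) - t = (-12189 + 25) - 1*19024 = -12164 - 19024 = -31188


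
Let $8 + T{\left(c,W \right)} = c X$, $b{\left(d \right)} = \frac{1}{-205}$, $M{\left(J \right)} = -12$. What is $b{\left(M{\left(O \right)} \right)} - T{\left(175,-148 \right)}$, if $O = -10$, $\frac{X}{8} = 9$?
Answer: $- \frac{2581361}{205} \approx -12592.0$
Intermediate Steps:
$X = 72$ ($X = 8 \cdot 9 = 72$)
$b{\left(d \right)} = - \frac{1}{205}$
$T{\left(c,W \right)} = -8 + 72 c$ ($T{\left(c,W \right)} = -8 + c 72 = -8 + 72 c$)
$b{\left(M{\left(O \right)} \right)} - T{\left(175,-148 \right)} = - \frac{1}{205} - \left(-8 + 72 \cdot 175\right) = - \frac{1}{205} - \left(-8 + 12600\right) = - \frac{1}{205} - 12592 = - \frac{2581361}{205}$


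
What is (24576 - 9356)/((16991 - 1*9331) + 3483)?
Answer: 15220/11143 ≈ 1.3659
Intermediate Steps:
(24576 - 9356)/((16991 - 1*9331) + 3483) = 15220/((16991 - 9331) + 3483) = 15220/(7660 + 3483) = 15220/11143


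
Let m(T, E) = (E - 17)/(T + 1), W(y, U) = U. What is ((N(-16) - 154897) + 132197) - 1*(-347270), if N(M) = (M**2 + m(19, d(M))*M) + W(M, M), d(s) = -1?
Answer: 1624122/5 ≈ 3.2482e+5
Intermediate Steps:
m(T, E) = (-17 + E)/(1 + T)
N(M) = M**2 + M/10 (N(M) = (M**2 + ((-17 - 1)/(1 + 19))*M) + M = (M**2 + (-18/20)*M) + M = (M**2 + ((1/20)*(-18))*M) + M = (M**2 - 9*M/10) + M = M**2 + M/10)
((N(-16) - 154897) + 132197) - 1*(-347270) = ((-16*(1/10 - 16) - 154897) + 132197) - 1*(-347270) = ((-16*(-159/10) - 154897) + 132197) + 347270 = ((1272/5 - 154897) + 132197) + 347270 = (-773213/5 + 132197) + 347270 = -112228/5 + 347270 = 1624122/5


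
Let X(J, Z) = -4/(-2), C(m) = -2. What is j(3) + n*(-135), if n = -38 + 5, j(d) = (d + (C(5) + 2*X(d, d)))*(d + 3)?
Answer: 4485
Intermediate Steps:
X(J, Z) = 2 (X(J, Z) = -4*(-1/2) = 2)
j(d) = (2 + d)*(3 + d) (j(d) = (d + (-2 + 2*2))*(d + 3) = (d + (-2 + 4))*(3 + d) = (d + 2)*(3 + d) = (2 + d)*(3 + d))
n = -33
j(3) + n*(-135) = (6 + 3**2 + 5*3) - 33*(-135) = (6 + 9 + 15) + 4455 = 30 + 4455 = 4485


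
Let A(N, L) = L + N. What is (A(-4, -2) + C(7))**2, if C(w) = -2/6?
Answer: 361/9 ≈ 40.111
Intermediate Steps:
C(w) = -1/3 (C(w) = -2*1/6 = -1/3)
(A(-4, -2) + C(7))**2 = ((-2 - 4) - 1/3)**2 = (-6 - 1/3)**2 = (-19/3)**2 = 361/9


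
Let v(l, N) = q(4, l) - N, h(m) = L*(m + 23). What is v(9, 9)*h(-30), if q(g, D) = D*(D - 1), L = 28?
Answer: -12348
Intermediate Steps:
h(m) = 644 + 28*m (h(m) = 28*(m + 23) = 28*(23 + m) = 644 + 28*m)
q(g, D) = D*(-1 + D)
v(l, N) = -N + l*(-1 + l) (v(l, N) = l*(-1 + l) - N = -N + l*(-1 + l))
v(9, 9)*h(-30) = (-1*9 + 9*(-1 + 9))*(644 + 28*(-30)) = (-9 + 9*8)*(644 - 840) = (-9 + 72)*(-196) = 63*(-196) = -12348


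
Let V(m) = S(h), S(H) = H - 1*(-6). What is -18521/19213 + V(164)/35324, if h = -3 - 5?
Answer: -327137115/339340006 ≈ -0.96404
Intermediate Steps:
h = -8
S(H) = 6 + H (S(H) = H + 6 = 6 + H)
V(m) = -2 (V(m) = 6 - 8 = -2)
-18521/19213 + V(164)/35324 = -18521/19213 - 2/35324 = -18521*1/19213 - 2*1/35324 = -18521/19213 - 1/17662 = -327137115/339340006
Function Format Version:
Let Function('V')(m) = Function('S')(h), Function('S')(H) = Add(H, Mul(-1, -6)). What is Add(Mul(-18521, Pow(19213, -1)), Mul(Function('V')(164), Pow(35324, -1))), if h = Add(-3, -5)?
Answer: Rational(-327137115, 339340006) ≈ -0.96404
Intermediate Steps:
h = -8
Function('S')(H) = Add(6, H) (Function('S')(H) = Add(H, 6) = Add(6, H))
Function('V')(m) = -2 (Function('V')(m) = Add(6, -8) = -2)
Add(Mul(-18521, Pow(19213, -1)), Mul(Function('V')(164), Pow(35324, -1))) = Add(Mul(-18521, Pow(19213, -1)), Mul(-2, Pow(35324, -1))) = Add(Mul(-18521, Rational(1, 19213)), Mul(-2, Rational(1, 35324))) = Add(Rational(-18521, 19213), Rational(-1, 17662)) = Rational(-327137115, 339340006)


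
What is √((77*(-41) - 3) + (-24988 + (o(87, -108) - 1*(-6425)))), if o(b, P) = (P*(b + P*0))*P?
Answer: √993045 ≈ 996.52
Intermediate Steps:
o(b, P) = b*P² (o(b, P) = (P*(b + 0))*P = (P*b)*P = b*P²)
√((77*(-41) - 3) + (-24988 + (o(87, -108) - 1*(-6425)))) = √((77*(-41) - 3) + (-24988 + (87*(-108)² - 1*(-6425)))) = √((-3157 - 3) + (-24988 + (87*11664 + 6425))) = √(-3160 + (-24988 + (1014768 + 6425))) = √(-3160 + (-24988 + 1021193)) = √(-3160 + 996205) = √993045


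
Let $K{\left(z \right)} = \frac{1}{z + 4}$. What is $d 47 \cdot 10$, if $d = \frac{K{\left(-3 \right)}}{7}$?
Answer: $\frac{470}{7} \approx 67.143$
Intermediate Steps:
$K{\left(z \right)} = \frac{1}{4 + z}$
$d = \frac{1}{7}$ ($d = \frac{1}{\left(4 - 3\right) 7} = 1^{-1} \cdot \frac{1}{7} = 1 \cdot \frac{1}{7} = \frac{1}{7} \approx 0.14286$)
$d 47 \cdot 10 = \frac{1}{7} \cdot 47 \cdot 10 = \frac{47}{7} \cdot 10 = \frac{470}{7}$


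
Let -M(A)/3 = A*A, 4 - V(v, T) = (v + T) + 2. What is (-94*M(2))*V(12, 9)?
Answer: -21432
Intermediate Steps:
V(v, T) = 2 - T - v (V(v, T) = 4 - ((v + T) + 2) = 4 - ((T + v) + 2) = 4 - (2 + T + v) = 4 + (-2 - T - v) = 2 - T - v)
M(A) = -3*A² (M(A) = -3*A*A = -3*A²)
(-94*M(2))*V(12, 9) = (-(-282)*2²)*(2 - 1*9 - 1*12) = (-(-282)*4)*(2 - 9 - 12) = -94*(-12)*(-19) = 1128*(-19) = -21432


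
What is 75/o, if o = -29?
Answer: -75/29 ≈ -2.5862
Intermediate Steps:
75/o = 75/(-29) = 75*(-1/29) = -75/29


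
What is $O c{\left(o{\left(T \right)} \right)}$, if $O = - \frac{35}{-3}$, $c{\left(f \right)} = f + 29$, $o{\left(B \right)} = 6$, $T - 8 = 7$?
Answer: $\frac{1225}{3} \approx 408.33$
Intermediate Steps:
$T = 15$ ($T = 8 + 7 = 15$)
$c{\left(f \right)} = 29 + f$
$O = \frac{35}{3}$ ($O = \left(-35\right) \left(- \frac{1}{3}\right) = \frac{35}{3} \approx 11.667$)
$O c{\left(o{\left(T \right)} \right)} = \frac{35 \left(29 + 6\right)}{3} = \frac{35}{3} \cdot 35 = \frac{1225}{3}$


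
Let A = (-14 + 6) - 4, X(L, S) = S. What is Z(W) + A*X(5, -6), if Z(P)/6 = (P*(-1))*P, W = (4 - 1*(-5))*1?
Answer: -414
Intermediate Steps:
A = -12 (A = -8 - 4 = -12)
W = 9 (W = (4 + 5)*1 = 9*1 = 9)
Z(P) = -6*P² (Z(P) = 6*((P*(-1))*P) = 6*((-P)*P) = 6*(-P²) = -6*P²)
Z(W) + A*X(5, -6) = -6*9² - 12*(-6) = -6*81 + 72 = -486 + 72 = -414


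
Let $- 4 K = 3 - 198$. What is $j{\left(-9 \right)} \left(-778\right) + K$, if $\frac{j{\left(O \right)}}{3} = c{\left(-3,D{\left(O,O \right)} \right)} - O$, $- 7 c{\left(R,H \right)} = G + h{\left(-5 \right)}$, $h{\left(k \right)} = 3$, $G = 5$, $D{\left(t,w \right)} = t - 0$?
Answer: $- \frac{512115}{28} \approx -18290.0$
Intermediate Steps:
$D{\left(t,w \right)} = t$ ($D{\left(t,w \right)} = t + 0 = t$)
$c{\left(R,H \right)} = - \frac{8}{7}$ ($c{\left(R,H \right)} = - \frac{5 + 3}{7} = \left(- \frac{1}{7}\right) 8 = - \frac{8}{7}$)
$j{\left(O \right)} = - \frac{24}{7} - 3 O$ ($j{\left(O \right)} = 3 \left(- \frac{8}{7} - O\right) = - \frac{24}{7} - 3 O$)
$K = \frac{195}{4}$ ($K = - \frac{3 - 198}{4} = \left(- \frac{1}{4}\right) \left(-195\right) = \frac{195}{4} \approx 48.75$)
$j{\left(-9 \right)} \left(-778\right) + K = \left(- \frac{24}{7} - -27\right) \left(-778\right) + \frac{195}{4} = \left(- \frac{24}{7} + 27\right) \left(-778\right) + \frac{195}{4} = \frac{165}{7} \left(-778\right) + \frac{195}{4} = - \frac{128370}{7} + \frac{195}{4} = - \frac{512115}{28}$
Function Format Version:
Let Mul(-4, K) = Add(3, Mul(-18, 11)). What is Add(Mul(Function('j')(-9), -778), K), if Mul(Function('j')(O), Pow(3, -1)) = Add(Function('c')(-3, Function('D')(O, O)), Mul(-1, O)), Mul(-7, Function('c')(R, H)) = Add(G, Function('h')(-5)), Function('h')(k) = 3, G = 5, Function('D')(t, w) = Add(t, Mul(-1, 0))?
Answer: Rational(-512115, 28) ≈ -18290.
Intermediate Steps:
Function('D')(t, w) = t (Function('D')(t, w) = Add(t, 0) = t)
Function('c')(R, H) = Rational(-8, 7) (Function('c')(R, H) = Mul(Rational(-1, 7), Add(5, 3)) = Mul(Rational(-1, 7), 8) = Rational(-8, 7))
Function('j')(O) = Add(Rational(-24, 7), Mul(-3, O)) (Function('j')(O) = Mul(3, Add(Rational(-8, 7), Mul(-1, O))) = Add(Rational(-24, 7), Mul(-3, O)))
K = Rational(195, 4) (K = Mul(Rational(-1, 4), Add(3, Mul(-18, 11))) = Mul(Rational(-1, 4), Add(3, -198)) = Mul(Rational(-1, 4), -195) = Rational(195, 4) ≈ 48.750)
Add(Mul(Function('j')(-9), -778), K) = Add(Mul(Add(Rational(-24, 7), Mul(-3, -9)), -778), Rational(195, 4)) = Add(Mul(Add(Rational(-24, 7), 27), -778), Rational(195, 4)) = Add(Mul(Rational(165, 7), -778), Rational(195, 4)) = Add(Rational(-128370, 7), Rational(195, 4)) = Rational(-512115, 28)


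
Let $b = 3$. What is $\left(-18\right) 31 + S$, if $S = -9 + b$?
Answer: $-564$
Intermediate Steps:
$S = -6$ ($S = -9 + 3 = -6$)
$\left(-18\right) 31 + S = \left(-18\right) 31 - 6 = -558 - 6 = -564$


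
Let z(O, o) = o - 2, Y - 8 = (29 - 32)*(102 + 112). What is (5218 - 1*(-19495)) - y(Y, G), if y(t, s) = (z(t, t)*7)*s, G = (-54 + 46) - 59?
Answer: -273571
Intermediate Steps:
G = -67 (G = -8 - 59 = -67)
Y = -634 (Y = 8 + (29 - 32)*(102 + 112) = 8 - 3*214 = 8 - 642 = -634)
z(O, o) = -2 + o
y(t, s) = s*(-14 + 7*t) (y(t, s) = ((-2 + t)*7)*s = (-14 + 7*t)*s = s*(-14 + 7*t))
(5218 - 1*(-19495)) - y(Y, G) = (5218 - 1*(-19495)) - 7*(-67)*(-2 - 634) = (5218 + 19495) - 7*(-67)*(-636) = 24713 - 1*298284 = 24713 - 298284 = -273571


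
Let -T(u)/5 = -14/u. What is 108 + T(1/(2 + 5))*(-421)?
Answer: -206182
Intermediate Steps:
T(u) = 70/u (T(u) = -(-70)/u = 70/u)
108 + T(1/(2 + 5))*(-421) = 108 + (70/(1/(2 + 5)))*(-421) = 108 + (70/(1/7))*(-421) = 108 + (70/(⅐))*(-421) = 108 + (70*7)*(-421) = 108 + 490*(-421) = 108 - 206290 = -206182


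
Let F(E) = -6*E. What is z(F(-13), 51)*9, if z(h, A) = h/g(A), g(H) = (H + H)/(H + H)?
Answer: 702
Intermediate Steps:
g(H) = 1 (g(H) = (2*H)/((2*H)) = (2*H)*(1/(2*H)) = 1)
z(h, A) = h (z(h, A) = h/1 = h*1 = h)
z(F(-13), 51)*9 = -6*(-13)*9 = 78*9 = 702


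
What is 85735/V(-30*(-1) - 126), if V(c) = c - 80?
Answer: -85735/176 ≈ -487.13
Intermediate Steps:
V(c) = -80 + c
85735/V(-30*(-1) - 126) = 85735/(-80 + (-30*(-1) - 126)) = 85735/(-80 + (30 - 126)) = 85735/(-80 - 96) = 85735/(-176) = 85735*(-1/176) = -85735/176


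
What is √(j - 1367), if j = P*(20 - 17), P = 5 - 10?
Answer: I*√1382 ≈ 37.175*I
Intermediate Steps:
P = -5
j = -15 (j = -5*(20 - 17) = -5*3 = -15)
√(j - 1367) = √(-15 - 1367) = √(-1382) = I*√1382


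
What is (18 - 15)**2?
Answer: 9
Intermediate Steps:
(18 - 15)**2 = 3**2 = 9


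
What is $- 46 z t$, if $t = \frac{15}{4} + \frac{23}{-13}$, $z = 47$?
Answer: $- \frac{111343}{26} \approx -4282.4$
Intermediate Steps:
$t = \frac{103}{52}$ ($t = 15 \cdot \frac{1}{4} + 23 \left(- \frac{1}{13}\right) = \frac{15}{4} - \frac{23}{13} = \frac{103}{52} \approx 1.9808$)
$- 46 z t = \left(-46\right) 47 \cdot \frac{103}{52} = \left(-2162\right) \frac{103}{52} = - \frac{111343}{26}$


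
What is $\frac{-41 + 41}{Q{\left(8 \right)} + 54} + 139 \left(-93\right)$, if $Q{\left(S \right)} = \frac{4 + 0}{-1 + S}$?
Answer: $-12927$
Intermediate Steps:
$Q{\left(S \right)} = \frac{4}{-1 + S}$
$\frac{-41 + 41}{Q{\left(8 \right)} + 54} + 139 \left(-93\right) = \frac{-41 + 41}{\frac{4}{-1 + 8} + 54} + 139 \left(-93\right) = \frac{0}{\frac{4}{7} + 54} - 12927 = \frac{0}{\frac{382}{7}} - 12927 = 0 \cdot \frac{7}{382} - 12927 = 0 - 12927 = -12927$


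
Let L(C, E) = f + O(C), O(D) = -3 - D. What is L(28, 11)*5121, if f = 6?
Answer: -128025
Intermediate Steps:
L(C, E) = 3 - C (L(C, E) = 6 + (-3 - C) = 3 - C)
L(28, 11)*5121 = (3 - 1*28)*5121 = (3 - 28)*5121 = -25*5121 = -128025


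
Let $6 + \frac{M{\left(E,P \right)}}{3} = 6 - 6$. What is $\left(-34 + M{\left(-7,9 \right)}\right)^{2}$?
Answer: $2704$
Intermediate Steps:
$M{\left(E,P \right)} = -18$ ($M{\left(E,P \right)} = -18 + 3 \left(6 - 6\right) = -18 + 3 \cdot 0 = -18 + 0 = -18$)
$\left(-34 + M{\left(-7,9 \right)}\right)^{2} = \left(-34 - 18\right)^{2} = \left(-52\right)^{2} = 2704$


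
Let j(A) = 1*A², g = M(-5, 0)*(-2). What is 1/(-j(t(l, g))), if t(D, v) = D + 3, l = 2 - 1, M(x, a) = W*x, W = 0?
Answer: -1/16 ≈ -0.062500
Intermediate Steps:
M(x, a) = 0 (M(x, a) = 0*x = 0)
g = 0 (g = 0*(-2) = 0)
l = 1
t(D, v) = 3 + D
j(A) = A²
1/(-j(t(l, g))) = 1/(-(3 + 1)²) = 1/(-1*4²) = 1/(-1*16) = 1/(-16) = -1/16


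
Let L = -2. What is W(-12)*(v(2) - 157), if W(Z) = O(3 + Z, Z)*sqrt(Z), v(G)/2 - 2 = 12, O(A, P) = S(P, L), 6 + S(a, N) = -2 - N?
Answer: 1548*I*sqrt(3) ≈ 2681.2*I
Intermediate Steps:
S(a, N) = -8 - N (S(a, N) = -6 + (-2 - N) = -8 - N)
O(A, P) = -6 (O(A, P) = -8 - 1*(-2) = -8 + 2 = -6)
v(G) = 28 (v(G) = 4 + 2*12 = 4 + 24 = 28)
W(Z) = -6*sqrt(Z)
W(-12)*(v(2) - 157) = (-12*I*sqrt(3))*(28 - 157) = -12*I*sqrt(3)*(-129) = 1548*I*sqrt(3)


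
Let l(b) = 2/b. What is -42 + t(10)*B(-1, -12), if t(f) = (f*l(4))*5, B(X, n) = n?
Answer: -342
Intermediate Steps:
t(f) = 5*f/2 (t(f) = (f*(2/4))*5 = (f*(2*(¼)))*5 = (f*(½))*5 = (f/2)*5 = 5*f/2)
-42 + t(10)*B(-1, -12) = -42 + ((5/2)*10)*(-12) = -42 + 25*(-12) = -42 - 300 = -342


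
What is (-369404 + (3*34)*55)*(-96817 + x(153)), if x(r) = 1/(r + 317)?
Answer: 8277039087133/235 ≈ 3.5221e+10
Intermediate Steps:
x(r) = 1/(317 + r)
(-369404 + (3*34)*55)*(-96817 + x(153)) = (-369404 + (3*34)*55)*(-96817 + 1/(317 + 153)) = (-369404 + 102*55)*(-96817 + 1/470) = (-369404 + 5610)*(-96817 + 1/470) = -363794*(-45503989/470) = 8277039087133/235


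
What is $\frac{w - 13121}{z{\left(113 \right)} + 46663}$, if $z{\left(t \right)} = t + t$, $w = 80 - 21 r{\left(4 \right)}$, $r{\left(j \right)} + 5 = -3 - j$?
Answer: $- \frac{12789}{46889} \approx -0.27275$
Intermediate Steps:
$r{\left(j \right)} = -8 - j$ ($r{\left(j \right)} = -5 - \left(3 + j\right) = -8 - j$)
$w = 332$ ($w = 80 - 21 \left(-8 - 4\right) = 80 - -252 = 80 + 252 = 332$)
$z{\left(t \right)} = 2 t$
$\frac{w - 13121}{z{\left(113 \right)} + 46663} = \frac{332 - 13121}{2 \cdot 113 + 46663} = - \frac{12789}{226 + 46663} = - \frac{12789}{46889}$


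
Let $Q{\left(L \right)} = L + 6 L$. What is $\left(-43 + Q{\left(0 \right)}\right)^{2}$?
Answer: $1849$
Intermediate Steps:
$Q{\left(L \right)} = 7 L$
$\left(-43 + Q{\left(0 \right)}\right)^{2} = \left(-43 + 7 \cdot 0\right)^{2} = \left(-43 + 0\right)^{2} = \left(-43\right)^{2} = 1849$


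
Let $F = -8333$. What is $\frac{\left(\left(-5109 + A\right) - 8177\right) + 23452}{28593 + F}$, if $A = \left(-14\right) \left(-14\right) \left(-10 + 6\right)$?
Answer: $\frac{4691}{10130} \approx 0.46308$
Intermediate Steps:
$A = -784$ ($A = 196 \left(-4\right) = -784$)
$\frac{\left(\left(-5109 + A\right) - 8177\right) + 23452}{28593 + F} = \frac{\left(\left(-5109 - 784\right) - 8177\right) + 23452}{28593 - 8333} = \frac{\left(-5893 - 8177\right) + 23452}{20260} = \left(-14070 + 23452\right) \frac{1}{20260} = 9382 \cdot \frac{1}{20260} = \frac{4691}{10130}$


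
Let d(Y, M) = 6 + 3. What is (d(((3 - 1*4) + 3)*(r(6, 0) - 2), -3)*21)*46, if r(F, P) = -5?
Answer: 8694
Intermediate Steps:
d(Y, M) = 9
(d(((3 - 1*4) + 3)*(r(6, 0) - 2), -3)*21)*46 = (9*21)*46 = 189*46 = 8694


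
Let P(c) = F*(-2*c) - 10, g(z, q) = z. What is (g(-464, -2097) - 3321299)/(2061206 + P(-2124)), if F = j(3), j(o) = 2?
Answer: -3321763/2069692 ≈ -1.6050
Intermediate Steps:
F = 2
P(c) = -10 - 4*c (P(c) = 2*(-2*c) - 10 = -4*c - 10 = -10 - 4*c)
(g(-464, -2097) - 3321299)/(2061206 + P(-2124)) = (-464 - 3321299)/(2061206 + (-10 - 4*(-2124))) = -3321763/(2061206 + (-10 + 8496)) = -3321763/(2061206 + 8486) = -3321763/2069692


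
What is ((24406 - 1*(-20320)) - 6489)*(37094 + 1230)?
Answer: 1465394788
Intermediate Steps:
((24406 - 1*(-20320)) - 6489)*(37094 + 1230) = ((24406 + 20320) - 6489)*38324 = (44726 - 6489)*38324 = 38237*38324 = 1465394788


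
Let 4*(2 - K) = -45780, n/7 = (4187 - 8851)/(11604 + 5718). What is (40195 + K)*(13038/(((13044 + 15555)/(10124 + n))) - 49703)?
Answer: -64083249606543186/27521771 ≈ -2.3285e+9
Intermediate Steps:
n = -16324/8661 (n = 7*((4187 - 8851)/(11604 + 5718)) = 7*(-4664/17322) = 7*(-4664*1/17322) = 7*(-2332/8661) = -16324/8661 ≈ -1.8848)
K = 11447 (K = 2 - ¼*(-45780) = 2 + 11445 = 11447)
(40195 + K)*(13038/(((13044 + 15555)/(10124 + n))) - 49703) = (40195 + 11447)*(13038/(((13044 + 15555)/(10124 - 16324/8661))) - 49703) = 51642*(13038/((28599/(87667640/8661))) - 49703) = 51642*(13038/((28599*(8661/87667640))) - 49703) = 51642*(13038/(247695939/87667640) - 49703) = 51642*(13038*(87667640/247695939) - 49703) = 51642*(381003563440/82565313 - 49703) = 51642*(-3722740188599/82565313) = -64083249606543186/27521771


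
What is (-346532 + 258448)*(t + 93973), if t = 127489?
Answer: -19507258808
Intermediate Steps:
(-346532 + 258448)*(t + 93973) = (-346532 + 258448)*(127489 + 93973) = -88084*221462 = -19507258808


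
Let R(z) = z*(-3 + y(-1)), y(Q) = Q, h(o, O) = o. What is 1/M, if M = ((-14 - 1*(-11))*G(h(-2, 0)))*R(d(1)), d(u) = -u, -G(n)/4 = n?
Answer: -1/96 ≈ -0.010417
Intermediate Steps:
G(n) = -4*n
R(z) = -4*z (R(z) = z*(-3 - 1) = z*(-4) = -4*z)
M = -96 (M = ((-14 - 1*(-11))*(-4*(-2)))*(-(-4)) = ((-14 + 11)*8)*(-4*(-1)) = -3*8*4 = -24*4 = -96)
1/M = 1/(-96) = -1/96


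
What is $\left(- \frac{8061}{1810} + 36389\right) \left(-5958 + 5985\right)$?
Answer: $\frac{1778112783}{1810} \approx 9.8238 \cdot 10^{5}$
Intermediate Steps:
$\left(- \frac{8061}{1810} + 36389\right) \left(-5958 + 5985\right) = \left(\left(-8061\right) \frac{1}{1810} + 36389\right) 27 = \left(- \frac{8061}{1810} + 36389\right) 27 = \frac{65856029}{1810} \cdot 27 = \frac{1778112783}{1810}$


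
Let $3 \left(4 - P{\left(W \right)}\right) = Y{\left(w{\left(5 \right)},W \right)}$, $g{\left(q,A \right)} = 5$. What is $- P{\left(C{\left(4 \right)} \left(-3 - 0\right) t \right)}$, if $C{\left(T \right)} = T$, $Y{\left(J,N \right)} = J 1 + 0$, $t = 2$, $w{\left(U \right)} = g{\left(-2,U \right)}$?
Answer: $- \frac{7}{3} \approx -2.3333$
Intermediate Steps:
$w{\left(U \right)} = 5$
$Y{\left(J,N \right)} = J$ ($Y{\left(J,N \right)} = J + 0 = J$)
$P{\left(W \right)} = \frac{7}{3}$ ($P{\left(W \right)} = 4 - \frac{5}{3} = \frac{7}{3}$)
$- P{\left(C{\left(4 \right)} \left(-3 - 0\right) t \right)} = \left(-1\right) \frac{7}{3} = - \frac{7}{3}$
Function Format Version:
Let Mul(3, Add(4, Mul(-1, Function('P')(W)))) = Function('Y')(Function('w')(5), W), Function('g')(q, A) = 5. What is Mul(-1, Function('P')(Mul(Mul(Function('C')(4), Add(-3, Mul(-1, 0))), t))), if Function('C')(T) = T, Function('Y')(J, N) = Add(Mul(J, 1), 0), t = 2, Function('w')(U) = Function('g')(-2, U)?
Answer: Rational(-7, 3) ≈ -2.3333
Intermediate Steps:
Function('w')(U) = 5
Function('Y')(J, N) = J (Function('Y')(J, N) = Add(J, 0) = J)
Function('P')(W) = Rational(7, 3) (Function('P')(W) = Add(4, Mul(Rational(-1, 3), 5)) = Add(4, Rational(-5, 3)) = Rational(7, 3))
Mul(-1, Function('P')(Mul(Mul(Function('C')(4), Add(-3, Mul(-1, 0))), t))) = Mul(-1, Rational(7, 3)) = Rational(-7, 3)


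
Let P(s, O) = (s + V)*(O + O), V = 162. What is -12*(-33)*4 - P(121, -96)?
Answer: 55920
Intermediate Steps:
P(s, O) = 2*O*(162 + s) (P(s, O) = (s + 162)*(O + O) = (162 + s)*(2*O) = 2*O*(162 + s))
-12*(-33)*4 - P(121, -96) = -12*(-33)*4 - 2*(-96)*(162 + 121) = 396*4 - 2*(-96)*283 = 1584 - 1*(-54336) = 1584 + 54336 = 55920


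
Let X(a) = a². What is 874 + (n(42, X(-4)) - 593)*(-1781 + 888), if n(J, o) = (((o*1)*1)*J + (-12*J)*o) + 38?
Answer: 7097545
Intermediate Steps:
n(J, o) = 38 - 11*J*o (n(J, o) = ((o*1)*J - 12*J*o) + 38 = (o*J - 12*J*o) + 38 = (J*o - 12*J*o) + 38 = -11*J*o + 38 = 38 - 11*J*o)
874 + (n(42, X(-4)) - 593)*(-1781 + 888) = 874 + ((38 - 11*42*(-4)²) - 593)*(-1781 + 888) = 874 + ((38 - 11*42*16) - 593)*(-893) = 874 + ((38 - 7392) - 593)*(-893) = 874 + (-7354 - 593)*(-893) = 874 - 7947*(-893) = 874 + 7096671 = 7097545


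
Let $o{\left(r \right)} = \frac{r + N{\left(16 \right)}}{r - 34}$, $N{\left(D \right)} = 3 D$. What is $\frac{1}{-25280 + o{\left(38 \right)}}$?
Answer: $- \frac{2}{50517} \approx -3.9591 \cdot 10^{-5}$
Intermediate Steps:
$o{\left(r \right)} = \frac{48 + r}{-34 + r}$ ($o{\left(r \right)} = \frac{r + 3 \cdot 16}{r - 34} = \frac{r + 48}{-34 + r} = \frac{48 + r}{-34 + r}$)
$\frac{1}{-25280 + o{\left(38 \right)}} = \frac{1}{-25280 + \frac{48 + 38}{-34 + 38}} = \frac{1}{-25280 + \frac{1}{4} \cdot 86} = \frac{1}{-25280 + \frac{43}{2}} = \frac{1}{- \frac{50517}{2}} = - \frac{2}{50517}$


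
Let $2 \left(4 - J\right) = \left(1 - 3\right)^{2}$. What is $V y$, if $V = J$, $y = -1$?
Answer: $-2$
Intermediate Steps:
$J = 2$ ($J = 4 - \frac{\left(1 - 3\right)^{2}}{2} = 4 - \frac{\left(-2\right)^{2}}{2} = 4 - 2 = 2$)
$V = 2$
$V y = 2 \left(-1\right) = -2$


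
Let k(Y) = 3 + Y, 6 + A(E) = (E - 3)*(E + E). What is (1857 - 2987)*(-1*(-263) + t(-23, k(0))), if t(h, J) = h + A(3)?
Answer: -264420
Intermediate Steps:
A(E) = -6 + 2*E*(-3 + E) (A(E) = -6 + (E - 3)*(E + E) = -6 + (-3 + E)*(2*E) = -6 + 2*E*(-3 + E))
t(h, J) = -6 + h (t(h, J) = h + (-6 - 6*3 + 2*3**2) = h + (-6 - 18 + 2*9) = h + (-6 - 18 + 18) = h - 6 = -6 + h)
(1857 - 2987)*(-1*(-263) + t(-23, k(0))) = (1857 - 2987)*(-1*(-263) + (-6 - 23)) = -1130*(263 - 29) = -1130*234 = -264420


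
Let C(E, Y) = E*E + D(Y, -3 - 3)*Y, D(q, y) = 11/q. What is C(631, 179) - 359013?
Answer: 39159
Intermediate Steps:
C(E, Y) = 11 + E**2 (C(E, Y) = E*E + (11/Y)*Y = E**2 + 11 = 11 + E**2)
C(631, 179) - 359013 = (11 + 631**2) - 359013 = (11 + 398161) - 359013 = 398172 - 359013 = 39159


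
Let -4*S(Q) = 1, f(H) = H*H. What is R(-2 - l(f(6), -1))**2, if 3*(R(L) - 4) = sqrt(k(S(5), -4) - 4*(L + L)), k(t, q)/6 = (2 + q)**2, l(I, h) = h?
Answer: 176/9 + 32*sqrt(2)/3 ≈ 34.641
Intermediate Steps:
f(H) = H**2
S(Q) = -1/4 (S(Q) = -1/4*1 = -1/4)
k(t, q) = 6*(2 + q)**2
R(L) = 4 + sqrt(24 - 8*L)/3 (R(L) = 4 + sqrt(6*(2 - 4)**2 - 4*(L + L))/3 = 4 + sqrt(6*(-2)**2 - 8*L)/3 = 4 + sqrt(6*4 - 8*L)/3 = 4 + sqrt(24 - 8*L)/3)
R(-2 - l(f(6), -1))**2 = (4 + 2*sqrt(6 - 2*(-2 - 1*(-1)))/3)**2 = (4 + 2*sqrt(6 - 2*(-2 + 1))/3)**2 = (4 + 2*sqrt(6 - 2*(-1))/3)**2 = (4 + 2*sqrt(6 + 2)/3)**2 = (4 + 2*sqrt(8)/3)**2 = (4 + 2*(2*sqrt(2))/3)**2 = (4 + 4*sqrt(2)/3)**2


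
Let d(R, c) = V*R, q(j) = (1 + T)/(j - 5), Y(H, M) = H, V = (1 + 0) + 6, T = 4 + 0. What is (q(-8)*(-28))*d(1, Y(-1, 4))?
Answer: 980/13 ≈ 75.385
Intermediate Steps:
T = 4
V = 7 (V = 1 + 6 = 7)
q(j) = 5/(-5 + j) (q(j) = (1 + 4)/(j - 5) = 5/(-5 + j))
d(R, c) = 7*R
(q(-8)*(-28))*d(1, Y(-1, 4)) = ((5/(-5 - 8))*(-28))*(7*1) = ((5/(-13))*(-28))*7 = ((5*(-1/13))*(-28))*7 = -5/13*(-28)*7 = (140/13)*7 = 980/13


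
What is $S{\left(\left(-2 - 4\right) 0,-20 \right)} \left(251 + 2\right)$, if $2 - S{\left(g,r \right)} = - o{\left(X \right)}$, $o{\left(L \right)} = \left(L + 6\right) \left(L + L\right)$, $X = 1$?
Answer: $4048$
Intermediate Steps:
$o{\left(L \right)} = 2 L \left(6 + L\right)$ ($o{\left(L \right)} = \left(6 + L\right) 2 L = 2 L \left(6 + L\right)$)
$S{\left(g,r \right)} = 16$ ($S{\left(g,r \right)} = 2 - - 2 \cdot 1 \left(6 + 1\right) = 2 - - 2 \cdot 1 \cdot 7 = 2 - \left(-1\right) 14 = 2 - -14 = 2 + 14 = 16$)
$S{\left(\left(-2 - 4\right) 0,-20 \right)} \left(251 + 2\right) = 16 \left(251 + 2\right) = 16 \cdot 253 = 4048$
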